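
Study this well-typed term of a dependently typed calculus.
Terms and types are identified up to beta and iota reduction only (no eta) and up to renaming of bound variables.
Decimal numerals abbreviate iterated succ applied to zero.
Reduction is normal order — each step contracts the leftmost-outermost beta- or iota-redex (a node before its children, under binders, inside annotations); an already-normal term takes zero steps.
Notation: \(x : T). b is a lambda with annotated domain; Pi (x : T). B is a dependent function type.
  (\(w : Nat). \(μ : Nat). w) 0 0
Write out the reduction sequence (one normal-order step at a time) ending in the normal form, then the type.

normal-order reduction:
  (\(w : Nat). \(μ : Nat). w) 0 0
  ~> (\(w : Nat). 0) 0
  ~> 0
inferred type:
  Nat


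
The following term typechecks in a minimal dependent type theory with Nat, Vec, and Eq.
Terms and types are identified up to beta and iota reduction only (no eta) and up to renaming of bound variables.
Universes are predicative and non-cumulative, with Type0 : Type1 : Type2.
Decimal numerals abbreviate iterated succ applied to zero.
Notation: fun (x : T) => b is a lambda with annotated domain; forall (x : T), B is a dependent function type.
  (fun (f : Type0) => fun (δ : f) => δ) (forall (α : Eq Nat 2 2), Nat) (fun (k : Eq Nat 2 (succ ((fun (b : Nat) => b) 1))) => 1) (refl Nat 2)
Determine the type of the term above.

type:
  Nat


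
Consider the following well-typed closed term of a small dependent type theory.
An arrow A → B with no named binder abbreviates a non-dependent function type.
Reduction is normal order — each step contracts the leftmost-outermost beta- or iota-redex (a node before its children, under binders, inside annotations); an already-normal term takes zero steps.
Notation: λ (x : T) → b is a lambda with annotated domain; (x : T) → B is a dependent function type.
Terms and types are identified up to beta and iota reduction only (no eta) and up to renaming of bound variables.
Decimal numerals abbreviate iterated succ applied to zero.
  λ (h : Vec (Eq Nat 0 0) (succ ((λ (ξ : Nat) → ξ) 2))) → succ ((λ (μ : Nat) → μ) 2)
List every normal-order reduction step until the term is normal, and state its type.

normal-order reduction:
  λ (h : Vec (Eq Nat 0 0) (succ ((λ (ξ : Nat) → ξ) 2))) → succ ((λ (μ : Nat) → μ) 2)
  ~> λ (h : Vec (Eq Nat 0 0) 3) → succ ((λ (ξ : Nat) → ξ) 2)
  ~> λ (h : Vec (Eq Nat 0 0) 3) → 3
the term's type:
  Vec (Eq Nat 0 0) 3 → Nat


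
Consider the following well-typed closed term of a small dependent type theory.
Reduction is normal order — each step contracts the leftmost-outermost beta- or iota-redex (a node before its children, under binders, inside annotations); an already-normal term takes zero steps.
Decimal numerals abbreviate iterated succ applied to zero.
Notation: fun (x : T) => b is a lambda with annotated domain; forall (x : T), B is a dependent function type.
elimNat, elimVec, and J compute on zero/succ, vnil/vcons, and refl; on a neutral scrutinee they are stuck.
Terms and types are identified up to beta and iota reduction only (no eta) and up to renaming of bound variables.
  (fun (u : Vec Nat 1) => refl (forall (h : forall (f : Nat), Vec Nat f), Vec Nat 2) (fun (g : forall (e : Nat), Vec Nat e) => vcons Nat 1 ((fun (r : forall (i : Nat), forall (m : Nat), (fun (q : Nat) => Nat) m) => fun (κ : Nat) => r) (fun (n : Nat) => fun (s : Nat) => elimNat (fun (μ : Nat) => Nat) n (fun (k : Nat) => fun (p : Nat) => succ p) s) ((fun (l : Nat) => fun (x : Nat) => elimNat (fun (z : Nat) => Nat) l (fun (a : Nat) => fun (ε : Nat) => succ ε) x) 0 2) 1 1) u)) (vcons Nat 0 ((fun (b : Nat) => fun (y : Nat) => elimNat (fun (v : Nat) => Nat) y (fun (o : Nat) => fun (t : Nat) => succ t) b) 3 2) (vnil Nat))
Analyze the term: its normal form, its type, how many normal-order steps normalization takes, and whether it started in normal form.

reduced normal form:
  refl (forall (u : forall (h : Nat), Vec Nat h), Vec Nat 2) (fun (f : forall (g : Nat), Vec Nat g) => vcons Nat 1 2 (vcons Nat 0 5 (vnil Nat)))
type:
  Eq (forall (u : forall (h : Nat), Vec Nat h), Vec Nat 2) (fun (f : forall (g : Nat), Vec Nat g) => vcons Nat 1 2 (vcons Nat 0 5 (vnil Nat))) (fun (e : forall (r : Nat), Vec Nat r) => vcons Nat 1 2 (vcons Nat 0 5 (vnil Nat)))
reduction steps (normal order): 21
already normal: no
first contracted redex: a beta-redex


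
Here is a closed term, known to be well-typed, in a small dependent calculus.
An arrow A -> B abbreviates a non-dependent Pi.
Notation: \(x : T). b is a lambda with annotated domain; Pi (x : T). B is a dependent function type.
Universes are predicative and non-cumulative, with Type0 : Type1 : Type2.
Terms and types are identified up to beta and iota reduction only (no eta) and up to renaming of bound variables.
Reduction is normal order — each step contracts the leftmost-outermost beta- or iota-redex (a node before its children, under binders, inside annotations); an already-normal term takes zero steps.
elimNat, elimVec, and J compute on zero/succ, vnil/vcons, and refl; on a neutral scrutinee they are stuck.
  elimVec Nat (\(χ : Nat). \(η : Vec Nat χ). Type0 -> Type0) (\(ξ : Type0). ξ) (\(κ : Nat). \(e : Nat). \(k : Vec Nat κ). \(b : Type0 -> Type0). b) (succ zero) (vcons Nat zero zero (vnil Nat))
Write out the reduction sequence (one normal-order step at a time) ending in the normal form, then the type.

normal-order reduction sequence:
  elimVec Nat (\(χ : Nat). \(η : Vec Nat χ). Type0 -> Type0) (\(ξ : Type0). ξ) (\(κ : Nat). \(e : Nat). \(k : Vec Nat κ). \(b : Type0 -> Type0). b) (succ zero) (vcons Nat zero zero (vnil Nat))
  ~> (\(χ : Nat). \(η : Nat). \(ξ : Vec Nat χ). \(κ : Type0 -> Type0). κ) zero zero (vnil Nat) (elimVec Nat (\(e : Nat). \(k : Vec Nat e). Type0 -> Type0) (\(b : Type0). b) (\(y : Nat). \(n : Nat). \(u : Vec Nat y). \(a : Type0 -> Type0). a) zero (vnil Nat))
  ~> (\(χ : Nat). \(η : Vec Nat zero). \(ξ : Type0 -> Type0). ξ) zero (vnil Nat) (elimVec Nat (\(κ : Nat). \(e : Vec Nat κ). Type0 -> Type0) (\(k : Type0). k) (\(b : Nat). \(y : Nat). \(n : Vec Nat b). \(u : Type0 -> Type0). u) zero (vnil Nat))
  ~> (\(χ : Vec Nat zero). \(η : Type0 -> Type0). η) (vnil Nat) (elimVec Nat (\(ξ : Nat). \(κ : Vec Nat ξ). Type0 -> Type0) (\(e : Type0). e) (\(k : Nat). \(b : Nat). \(y : Vec Nat k). \(n : Type0 -> Type0). n) zero (vnil Nat))
  ~> (\(χ : Type0 -> Type0). χ) (elimVec Nat (\(η : Nat). \(ξ : Vec Nat η). Type0 -> Type0) (\(κ : Type0). κ) (\(e : Nat). \(k : Nat). \(b : Vec Nat e). \(y : Type0 -> Type0). y) zero (vnil Nat))
  ~> elimVec Nat (\(χ : Nat). \(η : Vec Nat χ). Type0 -> Type0) (\(ξ : Type0). ξ) (\(κ : Nat). \(e : Nat). \(k : Vec Nat κ). \(b : Type0 -> Type0). b) zero (vnil Nat)
  ~> \(χ : Type0). χ
inferred type:
  Type0 -> Type0


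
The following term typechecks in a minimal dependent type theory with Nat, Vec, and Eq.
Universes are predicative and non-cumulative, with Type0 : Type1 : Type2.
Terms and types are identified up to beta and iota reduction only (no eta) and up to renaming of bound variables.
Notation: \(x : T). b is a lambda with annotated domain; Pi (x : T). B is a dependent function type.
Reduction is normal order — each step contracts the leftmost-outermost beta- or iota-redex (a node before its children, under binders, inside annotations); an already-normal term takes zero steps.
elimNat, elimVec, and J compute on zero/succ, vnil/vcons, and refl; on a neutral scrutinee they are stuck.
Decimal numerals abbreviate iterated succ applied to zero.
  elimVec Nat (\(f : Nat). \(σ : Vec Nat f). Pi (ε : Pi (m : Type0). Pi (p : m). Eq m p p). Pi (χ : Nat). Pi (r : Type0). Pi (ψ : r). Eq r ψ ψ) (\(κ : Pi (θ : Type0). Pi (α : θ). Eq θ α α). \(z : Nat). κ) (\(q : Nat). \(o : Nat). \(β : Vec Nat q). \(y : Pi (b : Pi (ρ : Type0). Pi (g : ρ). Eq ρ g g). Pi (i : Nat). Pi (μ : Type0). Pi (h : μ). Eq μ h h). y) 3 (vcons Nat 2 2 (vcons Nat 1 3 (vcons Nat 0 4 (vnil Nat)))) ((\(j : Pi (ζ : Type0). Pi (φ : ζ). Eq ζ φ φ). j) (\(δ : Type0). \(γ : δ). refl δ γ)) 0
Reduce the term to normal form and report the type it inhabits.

reduced normal form:
  \(f : Type0). \(σ : f). refl f σ
the term's type:
  Pi (f : Type0). Pi (σ : f). Eq f σ σ
observation: the leftmost-outermost redex is an elimVec iota-redex, and normalization takes 19 steps.


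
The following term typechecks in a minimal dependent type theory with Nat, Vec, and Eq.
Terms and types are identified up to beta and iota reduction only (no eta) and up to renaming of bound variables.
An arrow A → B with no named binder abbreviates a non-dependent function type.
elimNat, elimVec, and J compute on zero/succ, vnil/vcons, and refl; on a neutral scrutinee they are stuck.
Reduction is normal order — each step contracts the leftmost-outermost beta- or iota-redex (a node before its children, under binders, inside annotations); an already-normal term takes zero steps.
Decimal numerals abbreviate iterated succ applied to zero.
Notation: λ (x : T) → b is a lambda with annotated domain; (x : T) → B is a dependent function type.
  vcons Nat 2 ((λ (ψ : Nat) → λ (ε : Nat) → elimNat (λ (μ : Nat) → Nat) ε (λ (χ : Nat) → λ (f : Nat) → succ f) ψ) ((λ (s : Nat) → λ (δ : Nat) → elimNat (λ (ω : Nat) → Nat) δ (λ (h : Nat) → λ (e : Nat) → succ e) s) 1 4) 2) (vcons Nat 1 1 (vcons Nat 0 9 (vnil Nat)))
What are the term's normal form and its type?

normal form:
  vcons Nat 2 7 (vcons Nat 1 1 (vcons Nat 0 9 (vnil Nat)))
inferred type:
  Vec Nat 3
observation: 24 normal-order steps normalize the term, beginning with a beta-redex.


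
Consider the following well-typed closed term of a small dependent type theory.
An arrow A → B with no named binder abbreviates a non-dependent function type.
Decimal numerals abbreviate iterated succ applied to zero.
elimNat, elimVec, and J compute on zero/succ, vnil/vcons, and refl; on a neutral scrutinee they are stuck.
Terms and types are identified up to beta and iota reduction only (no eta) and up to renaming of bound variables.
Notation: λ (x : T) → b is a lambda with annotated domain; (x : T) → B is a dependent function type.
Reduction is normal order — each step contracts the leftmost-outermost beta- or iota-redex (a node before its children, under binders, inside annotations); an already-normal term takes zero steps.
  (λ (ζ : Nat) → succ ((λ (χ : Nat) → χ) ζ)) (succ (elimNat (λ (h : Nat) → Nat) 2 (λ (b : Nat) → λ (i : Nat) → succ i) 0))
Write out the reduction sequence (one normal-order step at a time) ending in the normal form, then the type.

normal-order reduction sequence:
  (λ (ζ : Nat) → succ ((λ (χ : Nat) → χ) ζ)) (succ (elimNat (λ (h : Nat) → Nat) 2 (λ (b : Nat) → λ (i : Nat) → succ i) 0))
  ~> succ ((λ (ζ : Nat) → ζ) (succ (elimNat (λ (χ : Nat) → Nat) 2 (λ (h : Nat) → λ (b : Nat) → succ b) 0)))
  ~> succ (succ (elimNat (λ (ζ : Nat) → Nat) 2 (λ (χ : Nat) → λ (h : Nat) → succ h) 0))
  ~> 4
inferred type:
  Nat


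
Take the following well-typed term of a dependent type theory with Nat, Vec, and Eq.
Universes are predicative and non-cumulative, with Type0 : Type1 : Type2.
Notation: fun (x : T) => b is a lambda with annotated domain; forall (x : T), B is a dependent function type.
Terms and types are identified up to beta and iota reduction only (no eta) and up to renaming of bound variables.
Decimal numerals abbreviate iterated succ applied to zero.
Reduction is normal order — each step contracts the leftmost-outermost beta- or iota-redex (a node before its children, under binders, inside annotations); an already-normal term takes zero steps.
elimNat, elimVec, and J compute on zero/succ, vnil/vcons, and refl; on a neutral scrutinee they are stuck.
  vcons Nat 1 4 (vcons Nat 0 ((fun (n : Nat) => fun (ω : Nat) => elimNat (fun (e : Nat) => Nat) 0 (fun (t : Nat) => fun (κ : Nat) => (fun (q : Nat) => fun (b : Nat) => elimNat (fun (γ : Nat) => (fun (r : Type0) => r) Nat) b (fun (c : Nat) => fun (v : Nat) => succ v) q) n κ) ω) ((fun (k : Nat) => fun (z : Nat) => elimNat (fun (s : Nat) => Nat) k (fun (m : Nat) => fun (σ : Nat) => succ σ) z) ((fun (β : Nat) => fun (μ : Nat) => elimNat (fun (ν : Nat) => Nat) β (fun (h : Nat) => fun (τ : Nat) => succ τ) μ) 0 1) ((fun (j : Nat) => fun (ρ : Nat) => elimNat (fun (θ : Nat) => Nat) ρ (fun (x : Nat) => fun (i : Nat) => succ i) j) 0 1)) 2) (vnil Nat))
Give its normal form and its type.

normal form:
  vcons Nat 1 4 (vcons Nat 0 4 (vnil Nat))
the term's type:
  Vec Nat 2


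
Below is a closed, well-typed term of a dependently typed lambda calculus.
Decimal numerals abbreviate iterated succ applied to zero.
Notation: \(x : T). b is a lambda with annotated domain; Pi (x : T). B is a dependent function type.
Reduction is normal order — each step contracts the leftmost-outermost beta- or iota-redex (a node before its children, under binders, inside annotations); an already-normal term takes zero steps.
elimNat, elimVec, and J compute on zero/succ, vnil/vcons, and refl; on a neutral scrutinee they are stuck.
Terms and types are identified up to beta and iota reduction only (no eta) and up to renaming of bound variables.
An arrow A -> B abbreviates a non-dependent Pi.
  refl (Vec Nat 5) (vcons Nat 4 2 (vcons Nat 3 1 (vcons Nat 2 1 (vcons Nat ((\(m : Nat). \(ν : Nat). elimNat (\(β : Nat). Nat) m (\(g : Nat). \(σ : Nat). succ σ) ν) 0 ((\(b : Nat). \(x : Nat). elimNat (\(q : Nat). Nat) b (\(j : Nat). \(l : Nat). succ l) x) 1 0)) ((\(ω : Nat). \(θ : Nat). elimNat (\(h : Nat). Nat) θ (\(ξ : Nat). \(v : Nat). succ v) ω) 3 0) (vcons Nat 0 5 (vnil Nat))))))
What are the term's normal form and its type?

reduced normal form:
  refl (Vec Nat 5) (vcons Nat 4 2 (vcons Nat 3 1 (vcons Nat 2 1 (vcons Nat 1 3 (vcons Nat 0 5 (vnil Nat))))))
inferred type:
  Eq (Vec Nat 5) (vcons Nat 4 2 (vcons Nat 3 1 (vcons Nat 2 1 (vcons Nat 1 3 (vcons Nat 0 5 (vnil Nat)))))) (vcons Nat 4 2 (vcons Nat 3 1 (vcons Nat 2 1 (vcons Nat 1 3 (vcons Nat 0 5 (vnil Nat))))))


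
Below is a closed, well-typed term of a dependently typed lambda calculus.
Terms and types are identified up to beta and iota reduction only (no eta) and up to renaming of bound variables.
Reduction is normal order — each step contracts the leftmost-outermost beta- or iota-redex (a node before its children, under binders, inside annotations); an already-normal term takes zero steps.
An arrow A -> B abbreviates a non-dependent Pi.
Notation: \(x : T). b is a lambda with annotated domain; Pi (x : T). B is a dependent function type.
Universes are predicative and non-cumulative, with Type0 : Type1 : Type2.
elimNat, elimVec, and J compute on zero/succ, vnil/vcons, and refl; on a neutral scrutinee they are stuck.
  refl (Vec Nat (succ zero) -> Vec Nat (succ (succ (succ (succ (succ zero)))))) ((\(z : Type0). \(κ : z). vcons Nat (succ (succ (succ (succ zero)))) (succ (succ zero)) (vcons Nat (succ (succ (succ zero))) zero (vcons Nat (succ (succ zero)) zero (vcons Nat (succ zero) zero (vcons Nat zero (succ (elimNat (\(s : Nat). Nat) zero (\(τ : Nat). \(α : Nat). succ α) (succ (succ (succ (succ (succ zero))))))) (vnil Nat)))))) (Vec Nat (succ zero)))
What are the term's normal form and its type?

normal form:
  refl (Vec Nat (succ zero) -> Vec Nat (succ (succ (succ (succ (succ zero)))))) (\(z : Vec Nat (succ zero)). vcons Nat (succ (succ (succ (succ zero)))) (succ (succ zero)) (vcons Nat (succ (succ (succ zero))) zero (vcons Nat (succ (succ zero)) zero (vcons Nat (succ zero) zero (vcons Nat zero (succ (succ (succ (succ (succ (succ zero)))))) (vnil Nat))))))
type:
  Eq (Vec Nat (succ zero) -> Vec Nat (succ (succ (succ (succ (succ zero)))))) (\(z : Vec Nat (succ zero)). vcons Nat (succ (succ (succ (succ zero)))) (succ (succ zero)) (vcons Nat (succ (succ (succ zero))) zero (vcons Nat (succ (succ zero)) zero (vcons Nat (succ zero) zero (vcons Nat zero (succ (succ (succ (succ (succ (succ zero)))))) (vnil Nat)))))) (\(κ : Vec Nat (succ zero)). vcons Nat (succ (succ (succ (succ zero)))) (succ (succ zero)) (vcons Nat (succ (succ (succ zero))) zero (vcons Nat (succ (succ zero)) zero (vcons Nat (succ zero) zero (vcons Nat zero (succ (succ (succ (succ (succ (succ zero)))))) (vnil Nat))))))
observation: 17 normal-order steps separate the term from its normal form.


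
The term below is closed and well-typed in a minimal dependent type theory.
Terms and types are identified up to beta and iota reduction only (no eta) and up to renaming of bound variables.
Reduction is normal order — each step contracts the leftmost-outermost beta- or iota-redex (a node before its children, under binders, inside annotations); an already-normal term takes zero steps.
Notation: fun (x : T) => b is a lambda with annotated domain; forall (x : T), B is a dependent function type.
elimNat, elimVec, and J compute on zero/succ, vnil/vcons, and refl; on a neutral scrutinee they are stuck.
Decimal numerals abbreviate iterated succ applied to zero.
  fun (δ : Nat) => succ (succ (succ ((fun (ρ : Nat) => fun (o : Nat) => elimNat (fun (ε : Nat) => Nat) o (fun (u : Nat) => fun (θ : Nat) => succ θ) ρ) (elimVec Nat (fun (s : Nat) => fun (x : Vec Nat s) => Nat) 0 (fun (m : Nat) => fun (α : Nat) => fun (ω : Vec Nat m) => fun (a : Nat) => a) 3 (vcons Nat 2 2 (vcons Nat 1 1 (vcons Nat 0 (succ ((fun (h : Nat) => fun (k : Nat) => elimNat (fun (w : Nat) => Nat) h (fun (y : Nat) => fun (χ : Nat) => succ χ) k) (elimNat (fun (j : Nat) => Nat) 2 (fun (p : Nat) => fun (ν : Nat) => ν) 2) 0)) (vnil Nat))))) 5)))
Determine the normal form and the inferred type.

normal form:
  fun (δ : Nat) => 8
the term's type:
  forall (δ : Nat), Nat


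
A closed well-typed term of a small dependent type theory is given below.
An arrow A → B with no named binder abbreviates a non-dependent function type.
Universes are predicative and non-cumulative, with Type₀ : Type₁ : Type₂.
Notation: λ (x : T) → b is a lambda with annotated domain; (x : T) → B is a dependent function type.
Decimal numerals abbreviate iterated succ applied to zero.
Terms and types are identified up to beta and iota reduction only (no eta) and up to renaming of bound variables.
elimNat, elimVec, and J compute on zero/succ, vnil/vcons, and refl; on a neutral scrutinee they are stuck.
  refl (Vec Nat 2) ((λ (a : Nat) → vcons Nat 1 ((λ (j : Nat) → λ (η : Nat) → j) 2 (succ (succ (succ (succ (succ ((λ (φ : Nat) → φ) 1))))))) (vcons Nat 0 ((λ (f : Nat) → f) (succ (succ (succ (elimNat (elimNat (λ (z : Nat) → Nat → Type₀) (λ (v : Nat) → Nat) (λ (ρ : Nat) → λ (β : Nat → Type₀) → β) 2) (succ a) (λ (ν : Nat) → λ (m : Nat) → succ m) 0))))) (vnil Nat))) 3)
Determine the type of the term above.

the term's type:
  Eq (Vec Nat 2) (vcons Nat 1 2 (vcons Nat 0 7 (vnil Nat))) (vcons Nat 1 2 (vcons Nat 0 7 (vnil Nat)))


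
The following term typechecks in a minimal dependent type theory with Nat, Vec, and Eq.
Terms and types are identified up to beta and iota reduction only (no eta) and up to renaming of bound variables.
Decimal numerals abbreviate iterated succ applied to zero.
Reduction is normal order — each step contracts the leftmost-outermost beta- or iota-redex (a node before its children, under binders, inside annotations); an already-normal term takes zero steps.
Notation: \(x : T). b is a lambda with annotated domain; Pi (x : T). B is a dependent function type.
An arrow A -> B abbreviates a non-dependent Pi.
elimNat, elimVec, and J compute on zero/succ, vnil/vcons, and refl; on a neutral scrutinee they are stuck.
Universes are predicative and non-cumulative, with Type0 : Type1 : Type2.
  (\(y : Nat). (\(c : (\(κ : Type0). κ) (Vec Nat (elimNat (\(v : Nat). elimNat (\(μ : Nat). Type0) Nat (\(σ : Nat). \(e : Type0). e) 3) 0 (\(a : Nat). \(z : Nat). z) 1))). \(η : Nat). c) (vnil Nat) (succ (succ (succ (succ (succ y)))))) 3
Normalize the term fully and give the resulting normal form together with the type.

normal form:
  vnil Nat
the term's type:
  Vec Nat 0


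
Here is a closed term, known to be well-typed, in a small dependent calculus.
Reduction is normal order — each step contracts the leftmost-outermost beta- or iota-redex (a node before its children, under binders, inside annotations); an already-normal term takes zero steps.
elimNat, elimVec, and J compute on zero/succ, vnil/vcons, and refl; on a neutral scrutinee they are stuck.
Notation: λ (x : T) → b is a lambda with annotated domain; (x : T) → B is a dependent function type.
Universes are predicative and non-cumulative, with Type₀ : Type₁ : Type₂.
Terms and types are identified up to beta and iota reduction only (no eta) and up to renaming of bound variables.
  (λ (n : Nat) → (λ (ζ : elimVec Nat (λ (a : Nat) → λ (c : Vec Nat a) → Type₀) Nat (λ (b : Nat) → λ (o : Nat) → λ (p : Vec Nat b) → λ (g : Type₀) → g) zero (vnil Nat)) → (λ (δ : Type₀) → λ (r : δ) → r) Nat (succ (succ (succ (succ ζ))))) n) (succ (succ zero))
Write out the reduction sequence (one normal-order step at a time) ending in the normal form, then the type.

reduction (normal order):
  (λ (n : Nat) → (λ (ζ : elimVec Nat (λ (a : Nat) → λ (c : Vec Nat a) → Type₀) Nat (λ (b : Nat) → λ (o : Nat) → λ (p : Vec Nat b) → λ (g : Type₀) → g) zero (vnil Nat)) → (λ (δ : Type₀) → λ (r : δ) → r) Nat (succ (succ (succ (succ ζ))))) n) (succ (succ zero))
  ~> (λ (n : elimVec Nat (λ (ζ : Nat) → λ (a : Vec Nat ζ) → Type₀) Nat (λ (c : Nat) → λ (b : Nat) → λ (o : Vec Nat c) → λ (p : Type₀) → p) zero (vnil Nat)) → (λ (g : Type₀) → λ (δ : g) → δ) Nat (succ (succ (succ (succ n))))) (succ (succ zero))
  ~> (λ (n : Type₀) → λ (ζ : n) → ζ) Nat (succ (succ (succ (succ (succ (succ zero))))))
  ~> (λ (n : Nat) → n) (succ (succ (succ (succ (succ (succ zero))))))
  ~> succ (succ (succ (succ (succ (succ zero)))))
type:
  Nat


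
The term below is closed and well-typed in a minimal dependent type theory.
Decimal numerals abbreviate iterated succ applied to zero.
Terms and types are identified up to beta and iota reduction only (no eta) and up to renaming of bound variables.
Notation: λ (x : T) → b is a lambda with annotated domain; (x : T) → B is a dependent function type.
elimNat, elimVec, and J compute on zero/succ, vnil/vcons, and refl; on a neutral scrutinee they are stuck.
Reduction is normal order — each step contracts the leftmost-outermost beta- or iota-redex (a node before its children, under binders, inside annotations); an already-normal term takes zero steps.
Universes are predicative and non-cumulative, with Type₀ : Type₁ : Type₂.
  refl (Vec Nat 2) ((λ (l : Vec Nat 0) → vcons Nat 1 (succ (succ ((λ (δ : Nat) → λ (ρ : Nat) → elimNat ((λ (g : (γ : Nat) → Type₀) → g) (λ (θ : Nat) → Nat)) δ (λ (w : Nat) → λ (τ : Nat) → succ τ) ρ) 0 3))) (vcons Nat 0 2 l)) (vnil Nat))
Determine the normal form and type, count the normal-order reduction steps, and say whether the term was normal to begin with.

resulting normal form:
  refl (Vec Nat 2) (vcons Nat 1 5 (vcons Nat 0 2 (vnil Nat)))
the term's type:
  Eq (Vec Nat 2) (vcons Nat 1 5 (vcons Nat 0 2 (vnil Nat))) (vcons Nat 1 5 (vcons Nat 0 2 (vnil Nat)))
steps to reach normal form (normal order): 13
term was already normal: no
first redex: a beta-redex


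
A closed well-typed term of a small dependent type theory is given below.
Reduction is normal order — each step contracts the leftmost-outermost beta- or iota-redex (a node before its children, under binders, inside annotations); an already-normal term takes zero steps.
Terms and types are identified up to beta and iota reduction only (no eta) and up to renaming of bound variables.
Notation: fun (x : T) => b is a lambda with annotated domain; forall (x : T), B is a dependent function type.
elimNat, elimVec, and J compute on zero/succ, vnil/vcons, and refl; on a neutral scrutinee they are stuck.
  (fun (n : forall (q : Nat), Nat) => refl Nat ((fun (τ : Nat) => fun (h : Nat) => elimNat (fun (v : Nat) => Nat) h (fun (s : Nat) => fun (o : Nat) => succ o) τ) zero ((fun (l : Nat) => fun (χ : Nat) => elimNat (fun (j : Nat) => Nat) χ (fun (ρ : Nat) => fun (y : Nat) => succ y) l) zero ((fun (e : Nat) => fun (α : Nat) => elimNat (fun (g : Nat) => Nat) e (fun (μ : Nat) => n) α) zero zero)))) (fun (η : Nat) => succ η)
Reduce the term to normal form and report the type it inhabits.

resulting normal form:
  refl Nat zero
the term's type:
  Eq Nat zero zero


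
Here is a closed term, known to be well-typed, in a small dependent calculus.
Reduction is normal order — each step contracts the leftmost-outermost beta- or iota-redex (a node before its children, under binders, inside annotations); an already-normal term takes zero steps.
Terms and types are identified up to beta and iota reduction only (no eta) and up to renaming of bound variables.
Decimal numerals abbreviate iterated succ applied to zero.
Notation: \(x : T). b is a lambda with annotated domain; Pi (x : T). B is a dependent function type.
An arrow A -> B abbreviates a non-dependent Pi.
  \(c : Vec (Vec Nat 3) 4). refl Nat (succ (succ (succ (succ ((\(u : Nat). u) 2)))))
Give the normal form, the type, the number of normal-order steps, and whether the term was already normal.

reduced normal form:
  \(c : Vec (Vec Nat 3) 4). refl Nat 6
inferred type:
  Vec (Vec Nat 3) 4 -> Eq Nat 6 6
normal-order step count: 1
term was already normal: no
first redex: a beta-redex


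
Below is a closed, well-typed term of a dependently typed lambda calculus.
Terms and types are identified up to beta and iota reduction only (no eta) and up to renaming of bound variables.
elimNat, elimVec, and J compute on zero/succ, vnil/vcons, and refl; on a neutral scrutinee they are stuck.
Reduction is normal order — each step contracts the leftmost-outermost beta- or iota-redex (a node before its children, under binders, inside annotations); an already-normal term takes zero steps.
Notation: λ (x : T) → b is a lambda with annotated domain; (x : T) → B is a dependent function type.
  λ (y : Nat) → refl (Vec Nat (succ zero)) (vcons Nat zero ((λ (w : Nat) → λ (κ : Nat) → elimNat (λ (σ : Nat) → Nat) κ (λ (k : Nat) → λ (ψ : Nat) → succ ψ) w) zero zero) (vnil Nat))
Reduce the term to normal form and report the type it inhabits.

resulting normal form:
  λ (y : Nat) → refl (Vec Nat (succ zero)) (vcons Nat zero zero (vnil Nat))
type:
  (y : Nat) → Eq (Vec Nat (succ zero)) (vcons Nat zero zero (vnil Nat)) (vcons Nat zero zero (vnil Nat))
observation: the term reaches its normal form after 3 normal-order steps.


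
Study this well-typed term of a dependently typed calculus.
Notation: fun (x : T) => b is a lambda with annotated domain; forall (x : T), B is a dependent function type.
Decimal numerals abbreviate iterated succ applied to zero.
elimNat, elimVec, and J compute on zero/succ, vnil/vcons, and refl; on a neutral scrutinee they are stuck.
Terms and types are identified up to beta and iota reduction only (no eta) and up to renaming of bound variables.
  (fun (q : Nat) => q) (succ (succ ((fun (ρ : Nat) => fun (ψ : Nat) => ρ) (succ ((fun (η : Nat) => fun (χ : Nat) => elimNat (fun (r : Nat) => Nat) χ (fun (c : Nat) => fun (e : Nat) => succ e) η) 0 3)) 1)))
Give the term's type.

type:
  Nat


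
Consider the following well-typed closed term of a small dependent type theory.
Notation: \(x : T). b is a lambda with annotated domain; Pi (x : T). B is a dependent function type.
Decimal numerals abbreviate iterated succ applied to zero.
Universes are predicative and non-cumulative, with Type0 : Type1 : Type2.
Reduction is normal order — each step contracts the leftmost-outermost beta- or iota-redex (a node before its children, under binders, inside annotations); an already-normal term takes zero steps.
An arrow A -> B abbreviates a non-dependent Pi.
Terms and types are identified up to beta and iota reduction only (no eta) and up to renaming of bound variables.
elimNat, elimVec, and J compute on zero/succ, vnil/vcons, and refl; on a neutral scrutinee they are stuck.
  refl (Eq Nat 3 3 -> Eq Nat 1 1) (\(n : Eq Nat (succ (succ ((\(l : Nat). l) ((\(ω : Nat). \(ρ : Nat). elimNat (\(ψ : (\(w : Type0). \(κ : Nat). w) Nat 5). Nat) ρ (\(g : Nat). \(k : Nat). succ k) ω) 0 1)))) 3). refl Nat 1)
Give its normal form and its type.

resulting normal form:
  refl (Eq Nat 3 3 -> Eq Nat 1 1) (\(n : Eq Nat 3 3). refl Nat 1)
the term's type:
  Eq (Eq Nat 3 3 -> Eq Nat 1 1) (\(n : Eq Nat 3 3). refl Nat 1) (\(l : Eq Nat 3 3). refl Nat 1)
observation: the term reaches its normal form after 4 normal-order steps.


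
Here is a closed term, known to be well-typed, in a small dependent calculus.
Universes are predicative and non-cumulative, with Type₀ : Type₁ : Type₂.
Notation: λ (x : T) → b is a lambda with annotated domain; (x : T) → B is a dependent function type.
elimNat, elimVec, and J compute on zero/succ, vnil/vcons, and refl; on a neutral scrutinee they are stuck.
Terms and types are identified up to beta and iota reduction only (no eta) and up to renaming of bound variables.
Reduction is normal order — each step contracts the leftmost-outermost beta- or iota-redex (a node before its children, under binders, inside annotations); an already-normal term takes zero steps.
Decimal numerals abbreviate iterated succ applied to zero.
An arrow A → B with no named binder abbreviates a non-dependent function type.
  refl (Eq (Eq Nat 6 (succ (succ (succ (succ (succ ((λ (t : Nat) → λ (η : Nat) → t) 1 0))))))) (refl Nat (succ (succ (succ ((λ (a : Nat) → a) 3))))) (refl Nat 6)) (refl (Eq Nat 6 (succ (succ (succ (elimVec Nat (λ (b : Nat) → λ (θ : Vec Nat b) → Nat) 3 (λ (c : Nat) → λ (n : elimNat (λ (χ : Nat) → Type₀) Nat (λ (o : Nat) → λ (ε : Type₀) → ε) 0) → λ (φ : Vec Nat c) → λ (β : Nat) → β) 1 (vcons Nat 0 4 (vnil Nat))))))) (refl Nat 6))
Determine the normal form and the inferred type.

resulting normal form:
  refl (Eq (Eq Nat 6 6) (refl Nat 6) (refl Nat 6)) (refl (Eq Nat 6 6) (refl Nat 6))
type:
  Eq (Eq (Eq Nat 6 6) (refl Nat 6) (refl Nat 6)) (refl (Eq Nat 6 6) (refl Nat 6)) (refl (Eq Nat 6 6) (refl Nat 6))
observation: the first redex contracted is a beta-redex; the normal form is reached in 9 normal-order steps.


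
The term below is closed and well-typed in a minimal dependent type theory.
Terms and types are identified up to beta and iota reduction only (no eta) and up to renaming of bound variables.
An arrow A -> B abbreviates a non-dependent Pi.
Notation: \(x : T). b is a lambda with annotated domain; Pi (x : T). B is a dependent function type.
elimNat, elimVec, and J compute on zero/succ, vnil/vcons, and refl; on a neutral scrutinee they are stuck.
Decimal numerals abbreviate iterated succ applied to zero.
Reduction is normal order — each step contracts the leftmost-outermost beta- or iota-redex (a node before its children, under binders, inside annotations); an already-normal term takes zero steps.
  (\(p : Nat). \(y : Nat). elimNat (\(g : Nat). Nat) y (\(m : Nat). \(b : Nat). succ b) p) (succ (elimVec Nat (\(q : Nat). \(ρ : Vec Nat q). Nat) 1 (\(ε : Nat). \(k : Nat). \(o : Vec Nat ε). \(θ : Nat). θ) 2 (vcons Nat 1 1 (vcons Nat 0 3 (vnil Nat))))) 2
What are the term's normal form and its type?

normal form:
  4
the term's type:
  Nat


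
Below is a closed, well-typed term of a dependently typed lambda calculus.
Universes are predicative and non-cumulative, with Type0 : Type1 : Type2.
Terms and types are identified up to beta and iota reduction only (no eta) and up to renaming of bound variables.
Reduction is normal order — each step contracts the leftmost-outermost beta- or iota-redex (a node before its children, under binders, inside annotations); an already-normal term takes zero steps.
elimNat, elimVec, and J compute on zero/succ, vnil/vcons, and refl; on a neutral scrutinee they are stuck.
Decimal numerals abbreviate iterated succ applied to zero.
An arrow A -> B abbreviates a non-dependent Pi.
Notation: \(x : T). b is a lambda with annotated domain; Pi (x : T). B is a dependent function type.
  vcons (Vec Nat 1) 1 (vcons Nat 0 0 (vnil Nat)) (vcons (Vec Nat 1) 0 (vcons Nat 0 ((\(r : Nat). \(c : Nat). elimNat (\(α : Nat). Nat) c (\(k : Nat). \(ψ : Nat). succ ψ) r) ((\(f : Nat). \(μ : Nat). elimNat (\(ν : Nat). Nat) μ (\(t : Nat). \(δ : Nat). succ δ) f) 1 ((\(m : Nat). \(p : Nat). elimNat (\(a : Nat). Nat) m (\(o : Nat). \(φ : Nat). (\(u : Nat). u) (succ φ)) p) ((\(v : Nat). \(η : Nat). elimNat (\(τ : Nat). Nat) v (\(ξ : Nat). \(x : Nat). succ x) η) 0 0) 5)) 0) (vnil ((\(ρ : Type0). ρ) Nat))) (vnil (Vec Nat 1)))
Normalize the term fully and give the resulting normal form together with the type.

resulting normal form:
  vcons (Vec Nat 1) 1 (vcons Nat 0 0 (vnil Nat)) (vcons (Vec Nat 1) 0 (vcons Nat 0 6 (vnil Nat)) (vnil (Vec Nat 1)))
inferred type:
  Vec (Vec Nat 1) 2


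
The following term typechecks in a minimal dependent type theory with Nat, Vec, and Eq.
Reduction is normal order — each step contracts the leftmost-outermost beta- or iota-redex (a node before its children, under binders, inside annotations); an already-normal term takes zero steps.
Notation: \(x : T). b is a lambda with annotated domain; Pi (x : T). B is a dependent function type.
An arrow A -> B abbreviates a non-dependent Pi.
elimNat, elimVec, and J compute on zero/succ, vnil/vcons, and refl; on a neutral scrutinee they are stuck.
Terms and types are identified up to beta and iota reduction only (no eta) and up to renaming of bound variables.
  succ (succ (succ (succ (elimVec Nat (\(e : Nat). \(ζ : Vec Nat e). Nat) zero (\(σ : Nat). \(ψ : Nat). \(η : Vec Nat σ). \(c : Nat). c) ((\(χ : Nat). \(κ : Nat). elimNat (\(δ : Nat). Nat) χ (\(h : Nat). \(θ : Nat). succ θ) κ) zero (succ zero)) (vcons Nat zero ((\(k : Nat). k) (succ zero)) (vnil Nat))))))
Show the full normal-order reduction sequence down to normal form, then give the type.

normal-order reduction sequence:
  succ (succ (succ (succ (elimVec Nat (\(e : Nat). \(ζ : Vec Nat e). Nat) zero (\(σ : Nat). \(ψ : Nat). \(η : Vec Nat σ). \(c : Nat). c) ((\(χ : Nat). \(κ : Nat). elimNat (\(δ : Nat). Nat) χ (\(h : Nat). \(θ : Nat). succ θ) κ) zero (succ zero)) (vcons Nat zero ((\(k : Nat). k) (succ zero)) (vnil Nat))))))
  ~> succ (succ (succ (succ ((\(e : Nat). \(ζ : Nat). \(σ : Vec Nat e). \(ψ : Nat). ψ) zero ((\(η : Nat). η) (succ zero)) (vnil Nat) (elimVec Nat (\(c : Nat). \(χ : Vec Nat c). Nat) zero (\(κ : Nat). \(δ : Nat). \(h : Vec Nat κ). \(θ : Nat). θ) zero (vnil Nat))))))
  ~> succ (succ (succ (succ ((\(e : Nat). \(ζ : Vec Nat zero). \(σ : Nat). σ) ((\(ψ : Nat). ψ) (succ zero)) (vnil Nat) (elimVec Nat (\(η : Nat). \(c : Vec Nat η). Nat) zero (\(χ : Nat). \(κ : Nat). \(δ : Vec Nat χ). \(h : Nat). h) zero (vnil Nat))))))
  ~> succ (succ (succ (succ ((\(e : Vec Nat zero). \(ζ : Nat). ζ) (vnil Nat) (elimVec Nat (\(σ : Nat). \(ψ : Vec Nat σ). Nat) zero (\(η : Nat). \(c : Nat). \(χ : Vec Nat η). \(κ : Nat). κ) zero (vnil Nat))))))
  ~> succ (succ (succ (succ ((\(e : Nat). e) (elimVec Nat (\(ζ : Nat). \(σ : Vec Nat ζ). Nat) zero (\(ψ : Nat). \(η : Nat). \(c : Vec Nat ψ). \(χ : Nat). χ) zero (vnil Nat))))))
  ~> succ (succ (succ (succ (elimVec Nat (\(e : Nat). \(ζ : Vec Nat e). Nat) zero (\(σ : Nat). \(ψ : Nat). \(η : Vec Nat σ). \(c : Nat). c) zero (vnil Nat)))))
  ~> succ (succ (succ (succ zero)))
the term's type:
  Nat


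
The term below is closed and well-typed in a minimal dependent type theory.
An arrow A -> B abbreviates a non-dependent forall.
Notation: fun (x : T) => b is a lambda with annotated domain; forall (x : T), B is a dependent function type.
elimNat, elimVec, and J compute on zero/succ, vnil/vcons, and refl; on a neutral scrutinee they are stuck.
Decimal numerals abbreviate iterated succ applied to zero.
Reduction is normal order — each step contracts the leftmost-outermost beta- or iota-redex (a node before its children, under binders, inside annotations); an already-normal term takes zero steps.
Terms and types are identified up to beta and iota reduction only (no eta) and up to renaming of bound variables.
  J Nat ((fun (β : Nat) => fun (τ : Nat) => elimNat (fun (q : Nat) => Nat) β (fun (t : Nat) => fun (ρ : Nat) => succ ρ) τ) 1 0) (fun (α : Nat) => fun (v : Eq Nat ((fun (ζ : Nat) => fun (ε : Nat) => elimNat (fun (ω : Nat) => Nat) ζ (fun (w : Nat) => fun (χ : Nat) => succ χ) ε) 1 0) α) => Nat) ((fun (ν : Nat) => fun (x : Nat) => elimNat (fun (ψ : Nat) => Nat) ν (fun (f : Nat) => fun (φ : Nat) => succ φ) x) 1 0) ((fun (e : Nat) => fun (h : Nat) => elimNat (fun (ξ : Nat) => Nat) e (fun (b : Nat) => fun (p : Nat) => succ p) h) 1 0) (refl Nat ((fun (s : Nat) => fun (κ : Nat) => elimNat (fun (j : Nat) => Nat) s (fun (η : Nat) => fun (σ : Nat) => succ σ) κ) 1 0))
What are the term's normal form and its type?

normal form:
  1
inferred type:
  Nat
observation: reduction starts at a J iota-redex, and 4 normal-order steps reach the normal form.


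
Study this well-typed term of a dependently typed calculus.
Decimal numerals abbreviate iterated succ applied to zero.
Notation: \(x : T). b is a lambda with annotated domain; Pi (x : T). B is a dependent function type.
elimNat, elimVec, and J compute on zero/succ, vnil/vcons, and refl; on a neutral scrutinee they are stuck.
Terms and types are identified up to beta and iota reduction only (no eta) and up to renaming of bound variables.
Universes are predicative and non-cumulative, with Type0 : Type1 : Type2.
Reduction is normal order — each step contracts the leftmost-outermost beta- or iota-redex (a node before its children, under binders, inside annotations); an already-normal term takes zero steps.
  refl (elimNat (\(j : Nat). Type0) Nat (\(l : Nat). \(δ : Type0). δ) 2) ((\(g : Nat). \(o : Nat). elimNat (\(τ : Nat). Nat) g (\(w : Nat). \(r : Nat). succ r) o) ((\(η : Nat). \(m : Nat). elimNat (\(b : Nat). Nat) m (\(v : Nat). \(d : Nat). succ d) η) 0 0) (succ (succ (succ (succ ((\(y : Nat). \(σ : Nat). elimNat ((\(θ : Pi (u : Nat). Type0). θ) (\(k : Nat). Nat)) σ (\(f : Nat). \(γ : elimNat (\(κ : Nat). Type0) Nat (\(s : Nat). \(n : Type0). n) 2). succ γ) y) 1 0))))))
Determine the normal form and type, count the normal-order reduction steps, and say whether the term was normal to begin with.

normal form:
  refl Nat 5
the term's type:
  Eq Nat 5 5
normal-order step count: 34
term was already normal: no
first contracted redex: an elimNat iota-redex


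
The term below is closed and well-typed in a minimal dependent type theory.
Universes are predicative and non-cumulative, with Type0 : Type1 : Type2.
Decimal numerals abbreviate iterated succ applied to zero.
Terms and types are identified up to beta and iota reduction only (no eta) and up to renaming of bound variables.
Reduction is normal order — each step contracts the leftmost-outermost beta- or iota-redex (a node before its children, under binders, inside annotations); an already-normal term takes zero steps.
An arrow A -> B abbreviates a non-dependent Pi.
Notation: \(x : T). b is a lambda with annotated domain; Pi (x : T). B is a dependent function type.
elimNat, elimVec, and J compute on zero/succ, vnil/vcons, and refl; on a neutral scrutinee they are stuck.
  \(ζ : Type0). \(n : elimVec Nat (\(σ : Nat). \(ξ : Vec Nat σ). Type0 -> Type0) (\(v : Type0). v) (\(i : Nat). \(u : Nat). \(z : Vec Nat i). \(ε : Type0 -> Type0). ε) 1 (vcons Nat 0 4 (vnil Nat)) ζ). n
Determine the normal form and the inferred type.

resulting normal form:
  \(ζ : Type0). \(n : ζ). n
the term's type:
  Pi (ζ : Type0). ζ -> ζ
observation: the term reaches its normal form after 7 normal-order steps.


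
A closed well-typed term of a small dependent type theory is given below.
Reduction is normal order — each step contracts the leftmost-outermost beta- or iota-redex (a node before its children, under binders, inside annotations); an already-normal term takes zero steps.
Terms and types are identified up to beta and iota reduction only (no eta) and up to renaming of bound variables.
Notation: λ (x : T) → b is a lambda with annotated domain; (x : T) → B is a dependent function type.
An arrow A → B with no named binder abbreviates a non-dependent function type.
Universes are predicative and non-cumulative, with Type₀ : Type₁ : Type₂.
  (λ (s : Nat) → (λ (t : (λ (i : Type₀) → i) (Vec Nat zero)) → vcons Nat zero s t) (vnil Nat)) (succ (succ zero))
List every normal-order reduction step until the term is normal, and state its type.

normal-order reduction:
  (λ (s : Nat) → (λ (t : (λ (i : Type₀) → i) (Vec Nat zero)) → vcons Nat zero s t) (vnil Nat)) (succ (succ zero))
  ~> (λ (s : (λ (t : Type₀) → t) (Vec Nat zero)) → vcons Nat zero (succ (succ zero)) s) (vnil Nat)
  ~> vcons Nat zero (succ (succ zero)) (vnil Nat)
inferred type:
  Vec Nat (succ zero)
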